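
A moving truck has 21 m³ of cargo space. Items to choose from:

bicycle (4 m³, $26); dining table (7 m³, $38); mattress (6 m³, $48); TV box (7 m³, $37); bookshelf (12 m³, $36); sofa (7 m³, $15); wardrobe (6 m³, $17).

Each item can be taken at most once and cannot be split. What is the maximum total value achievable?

$123

Check high-value combinations within 21 m³:
- dining table+mattress+TV box: volume 7+6+7=20, value 38+48+37=123
- bicycle+dining table+mattress: volume 4+7+6=17, value 26+38+48=112
- bicycle+mattress+TV box: volume 4+6+7=17, value 26+48+37=111
- dining table+mattress+wardrobe: volume 7+6+6=19, value 38+48+17=103
- mattress+TV box+wardrobe: volume 6+7+6=19, value 48+37+17=102
Best: $123.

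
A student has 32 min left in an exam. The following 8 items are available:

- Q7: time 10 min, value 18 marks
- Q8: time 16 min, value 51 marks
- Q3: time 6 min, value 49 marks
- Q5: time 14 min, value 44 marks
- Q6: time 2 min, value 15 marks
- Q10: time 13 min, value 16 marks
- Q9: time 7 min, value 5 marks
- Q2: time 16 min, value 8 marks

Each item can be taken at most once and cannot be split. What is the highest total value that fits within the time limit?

Check high-value combinations within 32 min:
- Q7+Q3+Q5+Q6: time 10+6+14+2=32, value 18+49+44+15=126
- Q8+Q3+Q6+Q9: time 16+6+2+7=31, value 51+49+15+5=120
- Q7+Q8+Q3: time 10+16+6=32, value 18+51+49=118
Best: 126 marks.

126 marks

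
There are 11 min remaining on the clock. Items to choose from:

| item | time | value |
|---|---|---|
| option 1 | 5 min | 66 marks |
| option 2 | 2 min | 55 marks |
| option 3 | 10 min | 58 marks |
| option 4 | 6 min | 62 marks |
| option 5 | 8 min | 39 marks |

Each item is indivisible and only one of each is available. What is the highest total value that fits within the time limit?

Check high-value combinations within 11 min:
- option 1+option 4: time 5+6=11, value 66+62=128
- option 1+option 2: time 5+2=7, value 66+55=121
- option 2+option 4: time 2+6=8, value 55+62=117
Best: 128 marks.

128 marks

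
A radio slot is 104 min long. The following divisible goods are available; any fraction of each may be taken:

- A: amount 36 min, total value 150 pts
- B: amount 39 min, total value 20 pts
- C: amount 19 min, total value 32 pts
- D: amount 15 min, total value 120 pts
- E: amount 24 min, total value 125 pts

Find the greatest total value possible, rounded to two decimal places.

Take in order of value per unit:
- D (120/15 per unit): all 15 → value 120, running total 120.00
- E (125/24 per unit): all 24 → value 125, running total 245.00
- A (150/36 per unit): all 36 → value 150, running total 395.00
- C (32/19 per unit): all 19 → value 32, running total 427.00
- B (20/39 per unit): 10 of 39 → value 10×20/39 = 5.1282, running total 432.13
Total 432.13.

432.13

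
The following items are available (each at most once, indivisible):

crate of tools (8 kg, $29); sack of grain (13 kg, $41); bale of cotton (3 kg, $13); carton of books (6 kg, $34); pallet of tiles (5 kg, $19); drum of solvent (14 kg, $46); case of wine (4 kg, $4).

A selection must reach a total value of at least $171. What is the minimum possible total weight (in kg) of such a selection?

49

Subsets with value ≥ 171, sorted by total weight:
- crate of tools+sack of grain+bale of cotton+carton of books+pallet of tiles+drum of solvent: weight 49, value 182
- crate of tools+sack of grain+carton of books+pallet of tiles+drum of solvent+case of wine: weight 50, value 173
Minimum weight: 49 kg.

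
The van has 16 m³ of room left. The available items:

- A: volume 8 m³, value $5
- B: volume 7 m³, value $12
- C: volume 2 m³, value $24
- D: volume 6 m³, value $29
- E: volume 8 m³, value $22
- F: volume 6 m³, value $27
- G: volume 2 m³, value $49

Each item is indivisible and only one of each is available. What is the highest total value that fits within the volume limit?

$129

This is a 0/1 knapsack; check combinations near the capacity.
- C+D+F+G: volume 2+6+6+2=16, value 24+29+27+49=129
- D+F+G: volume 6+6+2=14, value 29+27+49=105
- C+D+G: volume 2+6+2=10, value 24+29+49=102
- C+F+G: volume 2+6+2=10, value 24+27+49=100
- D+E+G: volume 6+8+2=16, value 29+22+49=100
Best: $129.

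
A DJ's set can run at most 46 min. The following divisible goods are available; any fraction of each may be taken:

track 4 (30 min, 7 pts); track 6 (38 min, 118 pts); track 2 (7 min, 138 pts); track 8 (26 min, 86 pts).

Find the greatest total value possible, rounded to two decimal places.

Take in order of value per unit:
- track 2 (138/7 per unit): all 7 → value 138, running total 138.00
- track 8 (86/26 per unit): all 26 → value 86, running total 224.00
- track 6 (118/38 per unit): 13 of 38 → value 13×118/38 = 40.3684, running total 264.37
Total 264.37.

264.37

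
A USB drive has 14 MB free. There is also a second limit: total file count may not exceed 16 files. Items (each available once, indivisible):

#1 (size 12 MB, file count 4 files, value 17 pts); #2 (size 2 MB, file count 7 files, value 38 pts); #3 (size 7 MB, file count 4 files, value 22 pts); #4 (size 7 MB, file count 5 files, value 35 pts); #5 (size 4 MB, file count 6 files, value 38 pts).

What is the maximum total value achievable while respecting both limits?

Feasible sets respecting both limits:
- #2+#5: size 6, file count 13, value 76
- #2+#4: size 9, file count 12, value 73
- #4+#5: size 11, file count 11, value 73
Best: 76 pts.

76 pts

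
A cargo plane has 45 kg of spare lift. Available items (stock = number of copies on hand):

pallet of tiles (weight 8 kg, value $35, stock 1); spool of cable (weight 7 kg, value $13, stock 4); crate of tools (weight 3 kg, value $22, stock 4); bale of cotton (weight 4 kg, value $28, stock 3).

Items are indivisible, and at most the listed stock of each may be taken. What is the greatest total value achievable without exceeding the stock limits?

$220

Top feasible selections:
- 1×pallet of tiles + 1×spool of cable + 4×crate of tools + 3×bale of cotton: weight 39, value 220
- 1×pallet of tiles + 2×spool of cable + 3×crate of tools + 3×bale of cotton: weight 43, value 211
Best: $220.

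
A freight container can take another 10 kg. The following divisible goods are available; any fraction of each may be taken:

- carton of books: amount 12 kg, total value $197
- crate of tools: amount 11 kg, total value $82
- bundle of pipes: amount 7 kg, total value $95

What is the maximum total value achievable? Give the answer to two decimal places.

Take in order of value per unit:
- carton of books (197/12 per unit): 10 of 12 → value 10×197/12 = 164.1667, running total 164.17
Total 164.17.

164.17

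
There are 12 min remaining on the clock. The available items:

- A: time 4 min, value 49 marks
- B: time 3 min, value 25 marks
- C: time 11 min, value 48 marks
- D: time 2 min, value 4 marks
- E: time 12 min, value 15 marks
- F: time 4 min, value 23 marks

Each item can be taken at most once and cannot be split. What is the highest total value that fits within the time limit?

97 marks

Check high-value combinations within 12 min:
- A+B+F: time 4+3+4=11, value 49+25+23=97
- A+B+D: time 4+3+2=9, value 49+25+4=78
- A+D+F: time 4+2+4=10, value 49+4+23=76
- A+B: time 4+3=7, value 49+25=74
- A+F: time 4+4=8, value 49+23=72
Best: 97 marks.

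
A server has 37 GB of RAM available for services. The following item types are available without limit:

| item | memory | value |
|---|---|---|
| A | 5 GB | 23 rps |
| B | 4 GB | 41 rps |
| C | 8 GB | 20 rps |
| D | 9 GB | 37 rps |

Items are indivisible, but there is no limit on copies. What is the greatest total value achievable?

369 rps

Best value-per-unit is B at 41/4, and filling with it alone uses memory 9×4=36. No mix of the others beats 9×41 = 369.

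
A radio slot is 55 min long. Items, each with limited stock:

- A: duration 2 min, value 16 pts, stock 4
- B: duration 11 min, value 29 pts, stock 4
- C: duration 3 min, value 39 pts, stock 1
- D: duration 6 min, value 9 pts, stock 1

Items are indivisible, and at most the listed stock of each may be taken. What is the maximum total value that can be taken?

Best selections within duration 55 and stock limits:
- 4×A + 4×B + 1×C: duration 55, value 219
- 3×A + 4×B + 1×C: duration 53, value 203
- 4×A + 3×B + 1×C + 1×D: duration 50, value 199
- 4×A + 3×B + 1×C: duration 44, value 190
Best: 219 pts.

219 pts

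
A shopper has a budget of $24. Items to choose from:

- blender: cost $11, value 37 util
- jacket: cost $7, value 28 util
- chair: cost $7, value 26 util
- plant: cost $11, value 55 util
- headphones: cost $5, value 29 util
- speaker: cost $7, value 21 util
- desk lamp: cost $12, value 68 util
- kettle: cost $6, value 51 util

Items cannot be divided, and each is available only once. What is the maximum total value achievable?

148 util

Check high-value combinations within $24:
- headphones+desk lamp+kettle: cost 5+12+6=23, value 29+68+51=148
- plant+headphones+kettle: cost 11+5+6=22, value 55+29+51=135
- jacket+plant+kettle: cost 7+11+6=24, value 28+55+51=134
- chair+plant+kettle: cost 7+11+6=24, value 26+55+51=132
- plant+speaker+kettle: cost 11+7+6=24, value 55+21+51=127
Best: 148 util.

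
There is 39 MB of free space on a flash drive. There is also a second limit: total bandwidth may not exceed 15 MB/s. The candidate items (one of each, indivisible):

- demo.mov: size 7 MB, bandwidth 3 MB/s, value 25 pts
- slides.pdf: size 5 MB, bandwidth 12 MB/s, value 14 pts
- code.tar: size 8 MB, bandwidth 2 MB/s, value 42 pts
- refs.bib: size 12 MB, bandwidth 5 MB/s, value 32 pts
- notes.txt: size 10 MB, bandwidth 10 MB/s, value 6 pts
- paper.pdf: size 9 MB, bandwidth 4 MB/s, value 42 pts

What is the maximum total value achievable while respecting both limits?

Feasible sets respecting both limits:
- demo.mov+code.tar+refs.bib+paper.pdf: size 36, bandwidth 14, value 141
- code.tar+refs.bib+paper.pdf: size 29, bandwidth 11, value 116
- demo.mov+code.tar+paper.pdf: size 24, bandwidth 9, value 109
Best: 141 pts.

141 pts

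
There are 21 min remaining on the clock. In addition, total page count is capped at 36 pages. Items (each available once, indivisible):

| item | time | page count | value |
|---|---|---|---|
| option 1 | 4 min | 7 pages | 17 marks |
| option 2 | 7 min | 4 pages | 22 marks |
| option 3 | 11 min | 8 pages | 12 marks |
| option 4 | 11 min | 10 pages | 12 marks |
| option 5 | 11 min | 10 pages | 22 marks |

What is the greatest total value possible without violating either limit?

44 marks

Feasible sets respecting both limits:
- option 2+option 5: time 18, page count 14, value 44
- option 1+option 2: time 11, page count 11, value 39
- option 1+option 5: time 15, page count 17, value 39
Best: 44 marks.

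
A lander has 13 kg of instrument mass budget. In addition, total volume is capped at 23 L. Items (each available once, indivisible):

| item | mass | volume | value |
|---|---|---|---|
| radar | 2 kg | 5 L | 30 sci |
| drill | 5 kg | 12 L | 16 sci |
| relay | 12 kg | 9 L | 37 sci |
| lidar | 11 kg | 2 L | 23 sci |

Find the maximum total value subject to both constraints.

53 sci

Feasible sets respecting both limits:
- radar+lidar: mass 13, volume 7, value 53
- radar+drill: mass 7, volume 17, value 46
- relay: mass 12, volume 9, value 37
- radar: mass 2, volume 5, value 30
Best: 53 sci.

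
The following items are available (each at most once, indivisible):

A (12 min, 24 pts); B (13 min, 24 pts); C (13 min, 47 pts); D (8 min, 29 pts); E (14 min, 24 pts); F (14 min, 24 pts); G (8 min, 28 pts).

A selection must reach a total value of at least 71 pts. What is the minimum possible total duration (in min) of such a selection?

21

Subsets with value ≥ 71, sorted by total duration:
- C+D: duration 21, value 76
- C+G: duration 21, value 75
- A+C: duration 25, value 71
Minimum duration: 21 min.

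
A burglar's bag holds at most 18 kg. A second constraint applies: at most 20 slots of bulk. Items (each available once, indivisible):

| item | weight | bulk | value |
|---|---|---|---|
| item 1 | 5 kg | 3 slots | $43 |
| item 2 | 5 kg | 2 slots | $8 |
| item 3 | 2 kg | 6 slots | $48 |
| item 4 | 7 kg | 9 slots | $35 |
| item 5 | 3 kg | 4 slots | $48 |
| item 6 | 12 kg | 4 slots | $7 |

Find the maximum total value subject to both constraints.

Feasible sets respecting both limits:
- item 1+item 2+item 3+item 5: weight 15, bulk 15, value 147
- item 1+item 3+item 5: weight 10, bulk 13, value 139
- item 3+item 4+item 5: weight 12, bulk 19, value 131
- item 1+item 3+item 4: weight 14, bulk 18, value 126
Best: $147.

$147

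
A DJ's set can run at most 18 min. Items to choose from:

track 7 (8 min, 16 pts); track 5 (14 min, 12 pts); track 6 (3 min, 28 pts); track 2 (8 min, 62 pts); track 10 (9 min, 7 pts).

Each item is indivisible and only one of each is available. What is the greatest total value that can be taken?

Check high-value combinations within 18 min:
- track 6+track 2: duration 3+8=11, value 28+62=90
- track 7+track 2: duration 8+8=16, value 16+62=78
- track 2+track 10: duration 8+9=17, value 62+7=69
- track 2: duration 8, value 62
- track 7+track 6: duration 8+3=11, value 16+28=44
Best: 90 pts.

90 pts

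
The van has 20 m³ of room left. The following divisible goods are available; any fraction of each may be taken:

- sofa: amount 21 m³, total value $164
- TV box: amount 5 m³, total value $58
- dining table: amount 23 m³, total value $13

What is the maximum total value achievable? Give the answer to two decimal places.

Take in order of value per unit:
- TV box (58/5 per unit): all 5 → value 58, running total 58.00
- sofa (164/21 per unit): 15 of 21 → value 15×164/21 = 117.1429, running total 175.14
Total 175.14.

175.14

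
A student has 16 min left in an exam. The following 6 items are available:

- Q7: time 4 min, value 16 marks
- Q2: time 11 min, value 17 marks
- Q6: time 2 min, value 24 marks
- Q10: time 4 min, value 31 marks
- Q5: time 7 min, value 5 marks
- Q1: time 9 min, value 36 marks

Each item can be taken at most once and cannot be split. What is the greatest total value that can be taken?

91 marks

Check high-value combinations within 16 min:
- Q6+Q10+Q1: time 2+4+9=15, value 24+31+36=91
- Q7+Q6+Q1: time 4+2+9=15, value 16+24+36=76
- Q7+Q6+Q10: time 4+2+4=10, value 16+24+31=71
Best: 91 marks.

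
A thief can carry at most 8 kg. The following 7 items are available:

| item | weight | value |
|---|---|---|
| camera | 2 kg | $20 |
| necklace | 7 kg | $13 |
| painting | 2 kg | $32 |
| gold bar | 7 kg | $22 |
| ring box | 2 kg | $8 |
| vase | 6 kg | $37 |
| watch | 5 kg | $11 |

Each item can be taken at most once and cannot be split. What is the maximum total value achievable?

$69

Check high-value combinations within 8 kg:
- painting+vase: weight 2+6=8, value 32+37=69
- camera+painting+ring box: weight 2+2+2=6, value 20+32+8=60
- camera+vase: weight 2+6=8, value 20+37=57
- camera+painting: weight 2+2=4, value 20+32=52
Best: $69.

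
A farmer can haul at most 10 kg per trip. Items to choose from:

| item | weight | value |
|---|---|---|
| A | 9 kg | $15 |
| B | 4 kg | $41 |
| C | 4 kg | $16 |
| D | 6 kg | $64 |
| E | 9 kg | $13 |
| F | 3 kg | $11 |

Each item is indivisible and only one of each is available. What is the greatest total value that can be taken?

This is a 0/1 knapsack; check combinations near the capacity.
- B+D: weight 4+6=10, value 41+64=105
- C+D: weight 4+6=10, value 16+64=80
- D+F: weight 6+3=9, value 64+11=75
- D: weight 6, value 64
Best: $105.

$105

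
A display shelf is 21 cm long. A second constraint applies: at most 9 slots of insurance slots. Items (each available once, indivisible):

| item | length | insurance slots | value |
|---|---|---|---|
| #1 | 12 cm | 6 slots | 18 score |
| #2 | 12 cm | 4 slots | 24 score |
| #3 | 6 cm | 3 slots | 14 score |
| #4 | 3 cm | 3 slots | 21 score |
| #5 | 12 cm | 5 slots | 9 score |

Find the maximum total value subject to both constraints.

Feasible sets respecting both limits:
- #2+#4: length 15, insurance slots 7, value 45
- #1+#4: length 15, insurance slots 9, value 39
- #2+#3: length 18, insurance slots 7, value 38
Best: 45 score.

45 score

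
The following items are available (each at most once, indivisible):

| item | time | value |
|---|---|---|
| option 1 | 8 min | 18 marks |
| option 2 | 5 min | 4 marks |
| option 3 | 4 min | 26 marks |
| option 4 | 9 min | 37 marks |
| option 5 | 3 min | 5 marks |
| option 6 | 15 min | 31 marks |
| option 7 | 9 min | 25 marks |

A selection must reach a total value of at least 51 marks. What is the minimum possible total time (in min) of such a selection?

13

Subsets with value ≥ 51, sorted by total time:
- option 3+option 4: time 13, value 63
- option 3+option 7: time 13, value 51
- option 3+option 4+option 5: time 16, value 68
Minimum time: 13 min.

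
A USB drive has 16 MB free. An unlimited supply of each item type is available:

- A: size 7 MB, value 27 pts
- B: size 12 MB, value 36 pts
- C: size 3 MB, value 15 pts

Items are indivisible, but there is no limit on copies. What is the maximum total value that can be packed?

Best value-per-unit is C at 15/3, and filling with it alone uses size 5×3=15. No mix of the others beats 5×15 = 75.

75 pts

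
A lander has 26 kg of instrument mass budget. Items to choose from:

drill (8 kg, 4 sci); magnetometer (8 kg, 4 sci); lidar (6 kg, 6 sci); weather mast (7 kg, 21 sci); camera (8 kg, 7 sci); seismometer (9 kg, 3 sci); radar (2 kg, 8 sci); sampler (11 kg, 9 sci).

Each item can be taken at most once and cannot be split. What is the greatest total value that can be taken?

44 sci

Check high-value combinations within 26 kg:
- lidar+weather mast+radar+sampler: mass 6+7+2+11=26, value 6+21+8+9=44
- lidar+weather mast+camera+radar: mass 6+7+8+2=23, value 6+21+7+8=42
- drill+weather mast+camera+radar: mass 8+7+8+2=25, value 4+21+7+8=40
Best: 44 sci.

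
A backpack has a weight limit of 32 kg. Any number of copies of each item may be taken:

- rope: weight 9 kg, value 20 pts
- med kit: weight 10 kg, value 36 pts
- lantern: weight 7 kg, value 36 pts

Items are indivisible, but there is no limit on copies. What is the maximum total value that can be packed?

Best value-per-unit is lantern at 36/7; filling with it alone gives 4×36 = 144.
Optimal mix: 1×med kit + 3×lantern → weight 31, value 144.

144 pts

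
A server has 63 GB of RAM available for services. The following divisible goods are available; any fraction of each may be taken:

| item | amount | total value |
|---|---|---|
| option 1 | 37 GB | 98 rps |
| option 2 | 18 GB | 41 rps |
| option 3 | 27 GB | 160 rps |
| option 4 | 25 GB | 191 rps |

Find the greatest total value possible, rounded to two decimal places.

380.14

Take in order of value per unit:
- option 4 (191/25 per unit): all 25 → value 191, running total 191.00
- option 3 (160/27 per unit): all 27 → value 160, running total 351.00
- option 1 (98/37 per unit): 11 of 37 → value 11×98/37 = 29.1351, running total 380.14
Total 380.14.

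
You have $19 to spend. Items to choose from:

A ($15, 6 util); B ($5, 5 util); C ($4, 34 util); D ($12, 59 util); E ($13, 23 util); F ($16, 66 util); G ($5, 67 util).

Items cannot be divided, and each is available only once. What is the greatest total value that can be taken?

126 util

Check high-value combinations within $19:
- D+G: cost 12+5=17, value 59+67=126
- B+C+G: cost 5+4+5=14, value 5+34+67=106
- C+G: cost 4+5=9, value 34+67=101
Best: 126 util.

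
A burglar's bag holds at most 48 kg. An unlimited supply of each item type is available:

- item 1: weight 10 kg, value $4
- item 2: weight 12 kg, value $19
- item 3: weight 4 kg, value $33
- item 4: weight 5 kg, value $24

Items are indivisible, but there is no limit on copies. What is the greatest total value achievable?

$396

Best value-per-unit is item 3 at 33/4, and filling with it alone uses weight 12×4=48. No mix of the others beats 12×33 = 396.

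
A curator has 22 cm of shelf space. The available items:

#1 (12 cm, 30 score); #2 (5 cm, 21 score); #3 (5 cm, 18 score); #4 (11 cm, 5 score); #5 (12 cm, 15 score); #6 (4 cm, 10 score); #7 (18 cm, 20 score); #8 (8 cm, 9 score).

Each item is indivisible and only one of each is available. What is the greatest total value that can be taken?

69 score

Check high-value combinations within 22 cm:
- #1+#2+#3: length 12+5+5=22, value 30+21+18=69
- #1+#2+#6: length 12+5+4=21, value 30+21+10=61
- #1+#3+#6: length 12+5+4=21, value 30+18+10=58
Best: 69 score.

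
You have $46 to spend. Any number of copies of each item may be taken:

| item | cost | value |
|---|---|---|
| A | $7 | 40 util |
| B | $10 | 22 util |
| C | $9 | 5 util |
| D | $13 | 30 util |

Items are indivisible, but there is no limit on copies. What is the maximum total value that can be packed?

Best value-per-unit is A at 40/7, and filling with it alone uses cost 6×7=42. No mix of the others beats 6×40 = 240.

240 util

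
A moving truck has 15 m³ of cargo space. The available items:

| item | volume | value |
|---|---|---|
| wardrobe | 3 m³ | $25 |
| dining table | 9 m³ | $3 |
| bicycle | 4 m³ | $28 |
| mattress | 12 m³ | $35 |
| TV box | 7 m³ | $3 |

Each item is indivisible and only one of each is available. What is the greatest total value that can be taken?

Check high-value combinations within 15 m³:
- wardrobe+mattress: volume 3+12=15, value 25+35=60
- wardrobe+bicycle+TV box: volume 3+4+7=14, value 25+28+3=56
- wardrobe+bicycle: volume 3+4=7, value 25+28=53
- mattress: volume 12, value 35
Best: $60.

$60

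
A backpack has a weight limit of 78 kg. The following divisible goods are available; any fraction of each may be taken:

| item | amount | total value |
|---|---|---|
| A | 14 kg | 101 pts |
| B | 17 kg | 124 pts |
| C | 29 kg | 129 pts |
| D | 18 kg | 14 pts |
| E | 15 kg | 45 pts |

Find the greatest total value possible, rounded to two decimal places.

Take in order of value per unit:
- B (124/17 per unit): all 17 → value 124, running total 124.00
- A (101/14 per unit): all 14 → value 101, running total 225.00
- C (129/29 per unit): all 29 → value 129, running total 354.00
- E (45/15 per unit): all 15 → value 45, running total 399.00
- D (14/18 per unit): 3 of 18 → value 3×14/18 = 2.3333, running total 401.33
Total 401.33.

401.33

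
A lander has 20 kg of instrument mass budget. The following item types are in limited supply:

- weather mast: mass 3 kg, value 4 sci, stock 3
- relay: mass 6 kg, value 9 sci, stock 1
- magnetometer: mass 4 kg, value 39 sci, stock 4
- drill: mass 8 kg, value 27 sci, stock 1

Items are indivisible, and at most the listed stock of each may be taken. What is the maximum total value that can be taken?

Best selections within mass 20 and stock limits:
- 1×weather mast + 4×magnetometer: mass 19, value 160
- 4×magnetometer: mass 16, value 156
- 3×magnetometer + 1×drill: mass 20, value 144
- 1×relay + 3×magnetometer: mass 18, value 126
Best: 160 sci.

160 sci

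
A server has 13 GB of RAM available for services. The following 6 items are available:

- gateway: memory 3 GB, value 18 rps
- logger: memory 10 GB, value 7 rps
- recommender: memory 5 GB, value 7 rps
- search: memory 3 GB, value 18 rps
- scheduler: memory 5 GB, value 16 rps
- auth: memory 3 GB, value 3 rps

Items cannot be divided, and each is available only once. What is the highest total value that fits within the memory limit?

52 rps

Check high-value combinations within 13 GB:
- gateway+search+scheduler: memory 3+3+5=11, value 18+18+16=52
- gateway+recommender+search: memory 3+5+3=11, value 18+7+18=43
- gateway+recommender+scheduler: memory 3+5+5=13, value 18+7+16=41
- recommender+search+scheduler: memory 5+3+5=13, value 7+18+16=41
Best: 52 rps.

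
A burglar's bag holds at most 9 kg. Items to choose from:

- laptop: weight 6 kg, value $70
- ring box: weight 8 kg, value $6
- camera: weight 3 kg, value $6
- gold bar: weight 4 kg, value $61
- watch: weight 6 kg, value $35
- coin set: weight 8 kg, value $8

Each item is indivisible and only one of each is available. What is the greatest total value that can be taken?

$76

Check high-value combinations within 9 kg:
- laptop+camera: weight 6+3=9, value 70+6=76
- laptop: weight 6, value 70
- camera+gold bar: weight 3+4=7, value 6+61=67
Best: $76.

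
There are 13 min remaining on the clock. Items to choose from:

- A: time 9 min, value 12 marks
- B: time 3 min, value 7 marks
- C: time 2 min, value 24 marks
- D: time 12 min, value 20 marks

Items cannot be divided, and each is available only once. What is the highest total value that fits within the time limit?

36 marks

Check high-value combinations within 13 min:
- A+C: time 9+2=11, value 12+24=36
- B+C: time 3+2=5, value 7+24=31
- C: time 2, value 24
Best: 36 marks.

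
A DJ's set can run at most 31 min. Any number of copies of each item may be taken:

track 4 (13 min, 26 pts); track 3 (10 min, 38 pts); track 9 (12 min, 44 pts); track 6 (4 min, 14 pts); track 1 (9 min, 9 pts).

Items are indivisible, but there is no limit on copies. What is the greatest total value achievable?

114 pts

Best value-per-unit is track 3 at 38/10, and filling with it alone uses duration 3×10=30. No mix of the others beats 3×38 = 114.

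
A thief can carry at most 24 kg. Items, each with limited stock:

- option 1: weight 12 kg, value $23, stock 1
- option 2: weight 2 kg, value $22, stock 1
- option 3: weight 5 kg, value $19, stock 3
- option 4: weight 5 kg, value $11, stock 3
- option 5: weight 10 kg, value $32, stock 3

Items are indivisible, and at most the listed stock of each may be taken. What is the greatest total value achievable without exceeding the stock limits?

$92

Best selections within weight 24 and stock limits:
- 1×option 2 + 2×option 3 + 1×option 5: weight 22, value 92
- 1×option 2 + 3×option 3 + 1×option 4: weight 22, value 90
- 1×option 2 + 2×option 5: weight 22, value 86
Best: $92.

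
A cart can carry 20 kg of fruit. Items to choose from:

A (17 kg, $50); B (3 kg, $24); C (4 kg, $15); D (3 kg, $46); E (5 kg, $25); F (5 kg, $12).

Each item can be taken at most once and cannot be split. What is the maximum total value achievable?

Check high-value combinations within 20 kg:
- B+C+D+E+F: weight 3+4+3+5+5=20, value 24+15+46+25+12=122
- B+C+D+E: weight 3+4+3+5=15, value 24+15+46+25=110
- B+D+E+F: weight 3+3+5+5=16, value 24+46+25+12=107
- C+D+E+F: weight 4+3+5+5=17, value 15+46+25+12=98
Best: $122.

$122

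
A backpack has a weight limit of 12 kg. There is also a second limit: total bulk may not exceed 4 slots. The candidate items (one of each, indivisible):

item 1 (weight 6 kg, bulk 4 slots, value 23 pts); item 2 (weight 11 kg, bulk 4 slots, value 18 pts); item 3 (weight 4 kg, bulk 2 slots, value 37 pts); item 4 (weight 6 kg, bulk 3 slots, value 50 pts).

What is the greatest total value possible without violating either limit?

50 pts

Feasible sets respecting both limits:
- item 4: weight 6, bulk 3, value 50
- item 3: weight 4, bulk 2, value 37
- item 1: weight 6, bulk 4, value 23
- item 2: weight 11, bulk 4, value 18
Best: 50 pts.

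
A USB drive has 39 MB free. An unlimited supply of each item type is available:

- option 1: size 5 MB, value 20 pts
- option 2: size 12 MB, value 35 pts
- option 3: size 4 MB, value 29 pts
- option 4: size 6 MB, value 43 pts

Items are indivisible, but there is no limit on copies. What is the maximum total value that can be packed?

Best value-per-unit is option 3 at 29/4; filling with it alone gives 9×29 = 261.
Optimal mix: 8×option 3 + 1×option 4 → size 38, value 275.

275 pts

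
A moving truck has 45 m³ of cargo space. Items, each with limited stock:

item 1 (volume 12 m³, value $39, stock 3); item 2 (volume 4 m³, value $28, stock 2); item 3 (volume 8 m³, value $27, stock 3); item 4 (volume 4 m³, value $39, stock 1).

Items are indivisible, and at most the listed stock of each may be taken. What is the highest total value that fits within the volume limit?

$200

Best selections within volume 45 and stock limits:
- 2×item 1 + 2×item 2 + 1×item 3 + 1×item 4: volume 44, value 200
- 1×item 1 + 2×item 2 + 2×item 3 + 1×item 4: volume 40, value 188
- 1×item 1 + 1×item 2 + 3×item 3 + 1×item 4: volume 44, value 187
- 3×item 1 + 1×item 2 + 1×item 4: volume 44, value 184
Best: $200.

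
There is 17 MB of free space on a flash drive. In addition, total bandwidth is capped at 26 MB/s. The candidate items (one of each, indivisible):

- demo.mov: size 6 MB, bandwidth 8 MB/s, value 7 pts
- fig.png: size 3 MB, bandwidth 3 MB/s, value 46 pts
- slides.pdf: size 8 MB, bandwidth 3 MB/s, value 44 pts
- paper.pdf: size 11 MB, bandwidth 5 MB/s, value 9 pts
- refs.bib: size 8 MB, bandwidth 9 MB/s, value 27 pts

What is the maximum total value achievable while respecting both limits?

Feasible sets respecting both limits:
- demo.mov+fig.png+slides.pdf: size 17, bandwidth 14, value 97
- fig.png+slides.pdf: size 11, bandwidth 6, value 90
- demo.mov+fig.png+refs.bib: size 17, bandwidth 20, value 80
Best: 97 pts.

97 pts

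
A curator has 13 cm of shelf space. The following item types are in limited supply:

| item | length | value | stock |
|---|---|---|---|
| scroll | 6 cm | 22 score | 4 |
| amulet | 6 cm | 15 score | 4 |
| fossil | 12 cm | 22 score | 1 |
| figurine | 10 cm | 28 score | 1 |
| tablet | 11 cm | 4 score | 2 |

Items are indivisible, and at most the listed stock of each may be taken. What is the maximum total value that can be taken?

Best selections within length 13 and stock limits:
- 2×scroll: length 12, value 44
- 1×scroll + 1×amulet: length 12, value 37
- 2×amulet: length 12, value 30
- 1×figurine: length 10, value 28
Best: 44 score.

44 score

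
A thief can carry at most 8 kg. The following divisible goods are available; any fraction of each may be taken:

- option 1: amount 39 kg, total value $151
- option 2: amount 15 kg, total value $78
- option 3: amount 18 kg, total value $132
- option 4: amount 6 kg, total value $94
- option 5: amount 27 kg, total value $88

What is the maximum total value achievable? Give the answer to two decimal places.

Take in order of value per unit:
- option 4 (94/6 per unit): all 6 → value 94, running total 94.00
- option 3 (132/18 per unit): 2 of 18 → value 2×132/18 = 14.6667, running total 108.67
Total 108.67.

108.67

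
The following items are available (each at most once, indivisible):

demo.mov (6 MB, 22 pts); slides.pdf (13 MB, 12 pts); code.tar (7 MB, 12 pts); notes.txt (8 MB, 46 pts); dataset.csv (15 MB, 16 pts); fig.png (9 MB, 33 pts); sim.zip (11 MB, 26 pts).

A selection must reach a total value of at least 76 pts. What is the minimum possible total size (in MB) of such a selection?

17

Subsets with value ≥ 76, sorted by total size:
- notes.txt+fig.png: size 17, value 79
- demo.mov+code.tar+notes.txt: size 21, value 80
- demo.mov+notes.txt+fig.png: size 23, value 101
- code.tar+notes.txt+fig.png: size 24, value 91
Minimum size: 17 MB.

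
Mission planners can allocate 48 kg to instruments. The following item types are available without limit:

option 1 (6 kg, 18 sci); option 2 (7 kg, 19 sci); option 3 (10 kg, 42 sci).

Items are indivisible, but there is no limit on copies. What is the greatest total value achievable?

187 sci

Best value-per-unit is option 3 at 42/10; filling with it alone gives 4×42 = 168.
Optimal mix: 1×option 2 + 4×option 3 → mass 47, value 187.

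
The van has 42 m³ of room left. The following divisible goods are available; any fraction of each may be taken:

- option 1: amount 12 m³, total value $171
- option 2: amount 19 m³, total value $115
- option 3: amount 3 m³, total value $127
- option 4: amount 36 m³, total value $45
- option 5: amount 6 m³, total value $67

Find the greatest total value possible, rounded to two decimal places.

Take in order of value per unit:
- option 3 (127/3 per unit): all 3 → value 127, running total 127.00
- option 1 (171/12 per unit): all 12 → value 171, running total 298.00
- option 5 (67/6 per unit): all 6 → value 67, running total 365.00
- option 2 (115/19 per unit): all 19 → value 115, running total 480.00
- option 4 (45/36 per unit): 2 of 36 → value 2×45/36 = 2.5000, running total 482.50
Total 482.50.

482.50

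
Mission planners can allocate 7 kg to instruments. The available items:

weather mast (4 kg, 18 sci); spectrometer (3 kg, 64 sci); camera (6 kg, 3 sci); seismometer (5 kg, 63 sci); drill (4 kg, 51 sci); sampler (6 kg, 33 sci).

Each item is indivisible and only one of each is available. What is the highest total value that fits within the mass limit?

115 sci

Check high-value combinations within 7 kg:
- spectrometer+drill: mass 3+4=7, value 64+51=115
- weather mast+spectrometer: mass 4+3=7, value 18+64=82
- spectrometer: mass 3, value 64
Best: 115 sci.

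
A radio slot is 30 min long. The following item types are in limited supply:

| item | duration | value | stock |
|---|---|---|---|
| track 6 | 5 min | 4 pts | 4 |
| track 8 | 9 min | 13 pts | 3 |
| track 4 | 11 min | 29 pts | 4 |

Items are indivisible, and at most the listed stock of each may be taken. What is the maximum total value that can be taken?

62 pts

Best selections within duration 30 and stock limits:
- 1×track 6 + 2×track 4: duration 27, value 62
- 2×track 4: duration 22, value 58
- 2×track 8 + 1×track 4: duration 29, value 55
Best: 62 pts.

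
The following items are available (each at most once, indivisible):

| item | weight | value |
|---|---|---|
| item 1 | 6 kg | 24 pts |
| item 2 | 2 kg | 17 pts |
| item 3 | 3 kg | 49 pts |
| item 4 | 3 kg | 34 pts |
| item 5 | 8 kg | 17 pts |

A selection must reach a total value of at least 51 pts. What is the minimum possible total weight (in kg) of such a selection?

5

Subsets with value ≥ 51, sorted by total weight:
- item 2+item 3: weight 5, value 66
- item 2+item 4: weight 5, value 51
- item 3+item 4: weight 6, value 83
- item 2+item 3+item 4: weight 8, value 100
Minimum weight: 5 kg.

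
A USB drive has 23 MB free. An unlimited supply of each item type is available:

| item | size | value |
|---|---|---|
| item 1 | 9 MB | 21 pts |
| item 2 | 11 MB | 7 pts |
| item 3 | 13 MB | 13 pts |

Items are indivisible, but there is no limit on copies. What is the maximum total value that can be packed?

42 pts

Best value-per-unit is item 1 at 21/9, and filling with it alone uses size 2×9=18. No mix of the others beats 2×21 = 42.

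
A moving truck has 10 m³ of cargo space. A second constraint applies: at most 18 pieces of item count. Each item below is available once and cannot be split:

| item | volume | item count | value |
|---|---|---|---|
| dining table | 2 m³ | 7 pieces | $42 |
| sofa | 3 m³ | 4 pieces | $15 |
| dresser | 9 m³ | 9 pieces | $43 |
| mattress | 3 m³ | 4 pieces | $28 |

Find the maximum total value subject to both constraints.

$85

Feasible sets respecting both limits:
- dining table+sofa+mattress: volume 8, item count 15, value 85
- dining table+mattress: volume 5, item count 11, value 70
- dining table+sofa: volume 5, item count 11, value 57
- dresser: volume 9, item count 9, value 43
Best: $85.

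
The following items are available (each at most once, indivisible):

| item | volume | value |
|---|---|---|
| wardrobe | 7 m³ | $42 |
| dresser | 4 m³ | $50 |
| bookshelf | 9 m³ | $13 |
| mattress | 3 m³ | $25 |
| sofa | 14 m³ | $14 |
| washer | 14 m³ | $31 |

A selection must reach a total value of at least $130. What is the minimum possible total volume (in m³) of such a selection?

Subsets with value ≥ 130, sorted by total volume:
- wardrobe+dresser+bookshelf+mattress: volume 23, value 130
- wardrobe+dresser+mattress+washer: volume 28, value 148
Minimum volume: 23 m³.

23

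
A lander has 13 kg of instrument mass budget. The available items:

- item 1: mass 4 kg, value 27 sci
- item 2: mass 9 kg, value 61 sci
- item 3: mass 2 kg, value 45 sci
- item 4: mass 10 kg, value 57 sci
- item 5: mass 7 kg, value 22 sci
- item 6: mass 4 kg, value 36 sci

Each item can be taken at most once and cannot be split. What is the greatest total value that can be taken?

108 sci

Check high-value combinations within 13 kg:
- item 1+item 3+item 6: mass 4+2+4=10, value 27+45+36=108
- item 2+item 3: mass 9+2=11, value 61+45=106
- item 3+item 5+item 6: mass 2+7+4=13, value 45+22+36=103
- item 3+item 4: mass 2+10=12, value 45+57=102
- item 2+item 6: mass 9+4=13, value 61+36=97
Best: 108 sci.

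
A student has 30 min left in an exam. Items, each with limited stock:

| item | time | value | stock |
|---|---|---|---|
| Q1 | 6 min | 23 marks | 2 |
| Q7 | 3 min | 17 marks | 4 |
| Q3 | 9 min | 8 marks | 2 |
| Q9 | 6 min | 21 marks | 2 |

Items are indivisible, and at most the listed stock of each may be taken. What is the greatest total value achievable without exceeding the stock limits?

135 marks

Top feasible selections:
- 2×Q1 + 4×Q7 + 1×Q9: time 30, value 135
- 1×Q1 + 4×Q7 + 2×Q9: time 30, value 133
Best: 135 marks.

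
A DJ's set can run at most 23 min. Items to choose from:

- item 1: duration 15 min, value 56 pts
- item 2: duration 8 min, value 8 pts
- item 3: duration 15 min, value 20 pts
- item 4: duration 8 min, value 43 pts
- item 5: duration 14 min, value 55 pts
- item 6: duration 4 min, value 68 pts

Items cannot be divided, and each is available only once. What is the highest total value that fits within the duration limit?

124 pts

Check high-value combinations within 23 min:
- item 1+item 6: duration 15+4=19, value 56+68=124
- item 5+item 6: duration 14+4=18, value 55+68=123
- item 2+item 4+item 6: duration 8+8+4=20, value 8+43+68=119
- item 4+item 6: duration 8+4=12, value 43+68=111
- item 1+item 4: duration 15+8=23, value 56+43=99
Best: 124 pts.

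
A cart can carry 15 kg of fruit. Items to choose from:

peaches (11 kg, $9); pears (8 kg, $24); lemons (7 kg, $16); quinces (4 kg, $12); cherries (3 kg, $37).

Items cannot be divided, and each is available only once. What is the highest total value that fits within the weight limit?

Check high-value combinations within 15 kg:
- pears+quinces+cherries: weight 8+4+3=15, value 24+12+37=73
- lemons+quinces+cherries: weight 7+4+3=14, value 16+12+37=65
- pears+cherries: weight 8+3=11, value 24+37=61
Best: $73.

$73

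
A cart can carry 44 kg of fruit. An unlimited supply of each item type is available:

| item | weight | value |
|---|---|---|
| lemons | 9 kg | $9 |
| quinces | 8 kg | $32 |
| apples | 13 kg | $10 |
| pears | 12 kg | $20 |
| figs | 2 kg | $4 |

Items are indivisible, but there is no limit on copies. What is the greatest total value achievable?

$168

Best value-per-unit is quinces at 32/8; filling with it alone gives 5×32 = 160.
Optimal mix: 5×quinces + 2×figs → weight 44, value 168.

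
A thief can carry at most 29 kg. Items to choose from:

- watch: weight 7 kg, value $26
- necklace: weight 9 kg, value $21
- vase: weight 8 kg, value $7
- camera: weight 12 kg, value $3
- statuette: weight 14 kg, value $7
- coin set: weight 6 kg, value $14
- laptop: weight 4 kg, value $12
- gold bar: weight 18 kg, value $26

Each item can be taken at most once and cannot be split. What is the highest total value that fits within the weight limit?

$73

Check high-value combinations within 29 kg:
- watch+necklace+coin set+laptop: weight 7+9+6+4=26, value 26+21+14+12=73
- watch+necklace+vase+laptop: weight 7+9+8+4=28, value 26+21+7+12=66
- watch+laptop+gold bar: weight 7+4+18=29, value 26+12+26=64
- watch+necklace+coin set: weight 7+9+6=22, value 26+21+14=61
Best: $73.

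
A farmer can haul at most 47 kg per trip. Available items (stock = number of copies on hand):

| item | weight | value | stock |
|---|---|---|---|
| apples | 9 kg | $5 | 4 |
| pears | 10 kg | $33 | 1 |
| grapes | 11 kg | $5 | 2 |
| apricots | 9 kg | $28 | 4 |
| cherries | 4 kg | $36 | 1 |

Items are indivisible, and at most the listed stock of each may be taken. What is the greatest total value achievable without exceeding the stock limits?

$153

Best selections within weight 47 and stock limits:
- 1×pears + 3×apricots + 1×cherries: weight 41, value 153
- 4×apricots + 1×cherries: weight 40, value 148
Best: $153.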